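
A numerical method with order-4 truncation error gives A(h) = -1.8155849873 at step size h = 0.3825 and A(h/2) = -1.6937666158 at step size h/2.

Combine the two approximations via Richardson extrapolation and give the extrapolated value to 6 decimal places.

-1.685645

The method has order 4: 2^4 = 16.
16*(-1.6937666158) = -27.1002658528; (-27.1002658528) − (-1.8155849873) = -25.2846808655
(-25.2846808655) ÷ 15 = -1.6856453910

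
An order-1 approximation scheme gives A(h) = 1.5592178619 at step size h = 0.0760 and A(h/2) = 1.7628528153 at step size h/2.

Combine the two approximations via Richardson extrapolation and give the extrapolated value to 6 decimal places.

1.966488

Order 1 gives 2^r = 2 and 2^r − 1 = 1.
2·1.7628528153 − 1.5592178619 = 1.9664877687
R = 1.9664877687/1 = 1.9664877687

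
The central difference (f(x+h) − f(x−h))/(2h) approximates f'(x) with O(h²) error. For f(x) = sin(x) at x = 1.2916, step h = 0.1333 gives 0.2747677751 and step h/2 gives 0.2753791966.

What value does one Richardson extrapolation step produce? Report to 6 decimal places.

0.275583

r = 2: numerator weight 4, denominator 3.
4·0.2753791966 = 1.1015167864; 1.1015167864 − 0.2747677751 = 0.8267490113
(4·0.2753791966 − 0.2747677751)/(4 − 1) = 0.2755830038
Gap between inputs: 6.114e-04; correction applied: +0.0002038072.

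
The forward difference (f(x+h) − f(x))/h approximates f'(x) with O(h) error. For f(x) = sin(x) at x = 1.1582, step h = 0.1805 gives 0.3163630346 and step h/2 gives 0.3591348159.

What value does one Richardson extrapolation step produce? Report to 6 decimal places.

Leading term ∝ h^1; use weight 2 = 2^1.
2*0.3591348159 = 0.7182696318; 0.7182696318 − 0.3163630346 = 0.4019065972
Divide by 2^1 − 1 = 1.
Extrapolated: 0.4019065972 / 1 = 0.4019065972

0.401907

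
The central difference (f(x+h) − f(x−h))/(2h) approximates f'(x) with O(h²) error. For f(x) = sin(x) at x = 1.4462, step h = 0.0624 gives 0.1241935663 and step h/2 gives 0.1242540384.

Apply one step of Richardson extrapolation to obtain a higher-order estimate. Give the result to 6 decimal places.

The method has order 2: 2^2 = 4.
4 × 0.1242540384 − 0.1241935663 = 0.3728225873
Divide by 2^2 − 1 = 3.
So the Richardson estimate is 0.1242741958.

0.124274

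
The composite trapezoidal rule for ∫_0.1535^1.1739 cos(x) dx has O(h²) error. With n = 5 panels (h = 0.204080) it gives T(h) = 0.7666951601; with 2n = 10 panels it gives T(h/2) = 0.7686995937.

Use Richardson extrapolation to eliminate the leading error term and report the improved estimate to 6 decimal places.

0.769368

Leading term ∝ h^2; use weight 4 = 2^2.
Weighted: 3.0747983748 − 0.7666951601 = 2.3081032147
(4 × 0.7686995937 − 0.7666951601)/(4 − 1) = 0.7693677382
Correction |R − A(h/2)| = 6.681e-04; gap |A(h/2) − A(h)| = 2.004e-03.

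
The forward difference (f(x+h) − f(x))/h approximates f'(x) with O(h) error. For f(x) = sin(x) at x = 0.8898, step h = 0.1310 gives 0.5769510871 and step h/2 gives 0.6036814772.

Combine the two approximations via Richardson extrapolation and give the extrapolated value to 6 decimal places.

r = 1: numerator weight 2, denominator 1.
Top: 2(0.6036814772) − (0.5769510871) = 0.6304118673
Divide by 2^1 − 1 = 1.
Result: 0.6304118673

0.630412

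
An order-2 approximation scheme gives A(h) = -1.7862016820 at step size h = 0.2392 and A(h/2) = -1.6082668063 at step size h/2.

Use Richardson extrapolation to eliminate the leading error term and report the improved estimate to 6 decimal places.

Method order is 2; weight 2^2 = 4.
Weighted: (-6.4330672252) − (-1.7862016820) = -4.6468655432
Divide by 2^2 − 1 = 3.
Extrapolated: (-4.6468655432) / 3 = -1.5489551811
Gap between inputs: 1.779e-01; correction applied: +0.0593116252.

-1.548955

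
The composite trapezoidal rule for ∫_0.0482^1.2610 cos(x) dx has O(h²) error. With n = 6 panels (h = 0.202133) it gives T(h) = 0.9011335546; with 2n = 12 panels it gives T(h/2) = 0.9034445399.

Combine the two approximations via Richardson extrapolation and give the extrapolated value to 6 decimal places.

r = 2, so 2^r = 4.
Weighted: 3.6137781596 − 0.9011335546 = 2.7126446050
Extrapolated: 2.7126446050 / 3 = 0.9042148683
Gap between inputs: 2.311e-03; correction applied: +0.0007703284.

0.904215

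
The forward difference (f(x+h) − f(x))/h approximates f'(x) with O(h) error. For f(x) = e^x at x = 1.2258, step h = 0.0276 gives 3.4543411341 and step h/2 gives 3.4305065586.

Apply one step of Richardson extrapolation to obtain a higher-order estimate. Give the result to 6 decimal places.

Error is O(h^1); halving h shrinks it by 2^1 = 2.
Weighted: 6.8610131172 − 3.4543411341 = 3.4066719831
Denominator 2 − 1 = 1.
(2·3.4305065586 − 3.4543411341)/(2 − 1) = 3.4066719831

3.406672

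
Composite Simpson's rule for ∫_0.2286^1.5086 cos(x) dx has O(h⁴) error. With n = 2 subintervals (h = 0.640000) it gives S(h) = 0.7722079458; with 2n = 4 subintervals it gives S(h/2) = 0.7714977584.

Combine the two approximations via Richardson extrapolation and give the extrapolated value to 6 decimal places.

0.771450

The method has order 4: 2^4 = 16.
Numerator 16 × A(h/2) − A(h) = 16 × 0.7714977584 − 0.7722079458 = 11.5717561886
Extrapolated: 11.5717561886 / 15 = 0.7714504126
Correction |R − A(h/2)| = 4.735e-05; gap |A(h/2) − A(h)| = 7.102e-04.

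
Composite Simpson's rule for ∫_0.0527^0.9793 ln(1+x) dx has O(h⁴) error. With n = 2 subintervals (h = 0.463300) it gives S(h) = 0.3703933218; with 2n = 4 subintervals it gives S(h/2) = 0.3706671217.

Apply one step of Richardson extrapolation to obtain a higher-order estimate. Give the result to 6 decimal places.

0.370685

r = 4, so 2^r = 16.
Numerator 16×A(h/2) − A(h) = 16×0.3706671217 − 0.3703933218 = 5.5602806254
Divide by 2^4 − 1 = 15.
(16×0.3706671217 − 0.3703933218)/(16 − 1) = 0.3706853750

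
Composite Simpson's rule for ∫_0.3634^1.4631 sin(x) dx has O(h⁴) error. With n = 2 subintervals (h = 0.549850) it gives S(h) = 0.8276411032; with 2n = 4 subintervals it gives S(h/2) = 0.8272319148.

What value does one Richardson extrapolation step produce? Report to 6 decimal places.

0.827205

Leading term ∝ h^4; use weight 16 = 2^4.
A(h/2) − A(h) = 0.8272319148 − 0.8276411032 = -0.0004091884
Divide by 2^4 − 1 = 15: (-0.0004091884)/15 = -0.0000272792
R = 0.8272319148 − 0.0000272792 = 0.8272046356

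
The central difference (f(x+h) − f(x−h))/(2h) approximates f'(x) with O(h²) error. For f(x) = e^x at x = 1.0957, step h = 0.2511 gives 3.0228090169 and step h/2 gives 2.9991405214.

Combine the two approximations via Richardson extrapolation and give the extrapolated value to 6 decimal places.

2.991251

The method has order 2: 2^2 = 4.
4·2.9991405214 = 11.9965620856; subtract 3.0228090169 → 8.9737530687
Divide by 2^2 − 1 = 3.
Result: 2.9912510229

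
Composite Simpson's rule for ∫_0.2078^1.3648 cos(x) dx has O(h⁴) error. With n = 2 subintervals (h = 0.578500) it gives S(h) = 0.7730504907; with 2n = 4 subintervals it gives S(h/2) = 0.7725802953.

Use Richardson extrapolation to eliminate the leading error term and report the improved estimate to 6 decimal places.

0.772549

The method has order 4: 2^4 = 16.
2^4×A(h/2) = 12.3612847248; minus A(h) gives 11.5882342341.
Divide by 2^4 − 1 = 15.
(16×0.7725802953 − 0.7730504907)/(16 − 1) = 0.7725489489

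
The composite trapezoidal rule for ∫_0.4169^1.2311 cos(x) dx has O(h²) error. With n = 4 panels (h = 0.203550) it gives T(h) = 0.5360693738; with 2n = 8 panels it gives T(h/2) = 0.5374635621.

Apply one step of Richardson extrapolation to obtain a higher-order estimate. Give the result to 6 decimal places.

Method order is 2; weight 2^2 = 4.
Weighted: 2.1498542484 − 0.5360693738 = 1.6137848746
Denominator 4 − 1 = 3.
R = 1.6137848746/3 = 0.5379282915

0.537928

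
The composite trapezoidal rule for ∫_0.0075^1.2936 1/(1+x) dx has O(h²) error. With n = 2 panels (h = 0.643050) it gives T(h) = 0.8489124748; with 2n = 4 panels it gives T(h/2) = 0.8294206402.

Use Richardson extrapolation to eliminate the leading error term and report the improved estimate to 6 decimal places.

0.822923

With r = 2 the leading error scales as h^2, so the weight is 2^2 = 4.
Difference of the inputs: 0.8294206402 − 0.8489124748 = -0.0194918346
Divide by 2^2 − 1 = 3: (-0.0194918346)/3 = -0.0064972782
R = A(h/2) + (A(h/2) − A(h))/3 = 0.8294206402 − 0.0064972782 = 0.8229233620
Correction |R − A(h/2)| = 6.497e-03; gap |A(h/2) − A(h)| = 1.949e-02.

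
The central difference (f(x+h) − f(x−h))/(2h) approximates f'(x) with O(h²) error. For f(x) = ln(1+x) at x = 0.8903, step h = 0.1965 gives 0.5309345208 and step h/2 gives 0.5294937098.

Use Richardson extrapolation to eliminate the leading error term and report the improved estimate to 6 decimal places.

0.529013

Method order is 2; weight 2^2 = 4.
4·0.5294937098 = 2.1179748392; subtract 0.5309345208 → 1.5870403184
Divide by 2^2 − 1 = 3.
R = 1.5870403184/3 = 0.5290134395
Correction |R − A(h/2)| = 4.803e-04; gap |A(h/2) − A(h)| = 1.441e-03.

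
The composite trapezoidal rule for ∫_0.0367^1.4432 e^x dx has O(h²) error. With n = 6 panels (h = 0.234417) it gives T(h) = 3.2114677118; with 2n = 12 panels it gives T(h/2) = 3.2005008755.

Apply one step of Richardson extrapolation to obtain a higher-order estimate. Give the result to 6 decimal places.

3.196845

Order 2 gives 2^r = 4 and 2^r − 1 = 3.
2^2·A(h/2) = 12.8020035020; minus A(h) gives 9.5905357902.
(4·3.2005008755 − 3.2114677118)/(4 − 1) = 3.1968452634
Gap between inputs: 1.097e-02; correction applied: −0.0036556121.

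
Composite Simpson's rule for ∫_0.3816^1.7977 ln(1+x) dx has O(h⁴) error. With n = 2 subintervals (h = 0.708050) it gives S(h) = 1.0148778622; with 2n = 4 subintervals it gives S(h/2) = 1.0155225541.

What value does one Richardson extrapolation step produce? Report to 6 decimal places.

Order 4 gives 2^r = 16 and 2^r − 1 = 15.
Numerator 16*A(h/2) − A(h) = 16*1.0155225541 − 1.0148778622 = 15.2334830034
Divide by 2^4 − 1 = 15.
15.2334830034 ÷ 15 = 1.0155655336

1.015566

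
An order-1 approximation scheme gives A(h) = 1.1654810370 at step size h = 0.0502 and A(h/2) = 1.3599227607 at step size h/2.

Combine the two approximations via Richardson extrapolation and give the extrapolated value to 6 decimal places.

1.554364

With r = 1 the leading error scales as h^1, so the weight is 2^1 = 2.
2*1.3599227607 = 2.7198455214; subtract 1.1654810370 → 1.5543644844
(2*1.3599227607 − 1.1654810370)/(2 − 1) = 1.5543644844
Gap between inputs: 1.944e-01; correction applied: +0.1944417237.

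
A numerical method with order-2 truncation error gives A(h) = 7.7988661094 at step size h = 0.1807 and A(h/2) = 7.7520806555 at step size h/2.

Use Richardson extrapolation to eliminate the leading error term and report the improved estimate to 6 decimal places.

Method order is 2; weight 2^2 = 4.
Top: 4(7.7520806555) − (7.7988661094) = 23.2094565126
Denominator 4 − 1 = 3.
Extrapolated: 23.2094565126 / 3 = 7.7364855042
Shift from A(h/2): −0.0155951513.

7.736486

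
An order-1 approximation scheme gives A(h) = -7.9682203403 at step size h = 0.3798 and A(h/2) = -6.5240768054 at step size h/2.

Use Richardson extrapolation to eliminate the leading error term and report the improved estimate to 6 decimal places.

-5.079933

The method has order 1: 2^1 = 2.
Numerator 2 × A(h/2) − A(h) = 2 × (-6.5240768054) − (-7.9682203403) = -5.0799332705
Denominator 2 − 1 = 1.
(2 × (-6.5240768054) − (-7.9682203403))/(2 − 1) = -5.0799332705
Gap between inputs: 1.444e+00; correction applied: +1.4441435349.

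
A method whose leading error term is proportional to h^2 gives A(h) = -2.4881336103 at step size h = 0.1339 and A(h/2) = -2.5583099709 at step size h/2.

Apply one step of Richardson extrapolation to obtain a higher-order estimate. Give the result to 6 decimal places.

Order 2 gives 2^r = 4 and 2^r − 1 = 3.
2^2×A(h/2) = -10.2332398836; minus A(h) gives -7.7451062733.
Denominator 4 − 1 = 3.
R = (-7.7451062733)/3 = -2.5817020911

-2.581702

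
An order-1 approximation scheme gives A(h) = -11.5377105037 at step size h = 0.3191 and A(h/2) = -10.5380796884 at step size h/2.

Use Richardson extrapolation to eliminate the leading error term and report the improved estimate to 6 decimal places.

With r = 1 the leading error scales as h^1, so the weight is 2^1 = 2.
Difference of the inputs: -10.5380796884 − (-11.5377105037) = 0.9996308153
Correction (A(h/2) − A(h))/(2 − 1) = 0.9996308153/1 = 0.9996308153
R = A(h/2) + (A(h/2) − A(h))/1 = -10.5380796884 + 0.9996308153 = -9.5384488731
Shift from A(h/2): +0.9996308153.

-9.538449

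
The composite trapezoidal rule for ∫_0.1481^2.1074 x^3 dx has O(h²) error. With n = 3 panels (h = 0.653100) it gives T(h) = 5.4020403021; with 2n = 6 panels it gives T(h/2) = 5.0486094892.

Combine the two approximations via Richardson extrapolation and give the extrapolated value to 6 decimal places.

Leading term ∝ h^2; use weight 4 = 2^2.
Weighted: 20.1944379568 − 5.4020403021 = 14.7923976547
(4 × 5.0486094892 − 5.4020403021)/(4 − 1) = 4.9307992182
Gap between inputs: 3.534e-01; correction applied: −0.1178102710.

4.930799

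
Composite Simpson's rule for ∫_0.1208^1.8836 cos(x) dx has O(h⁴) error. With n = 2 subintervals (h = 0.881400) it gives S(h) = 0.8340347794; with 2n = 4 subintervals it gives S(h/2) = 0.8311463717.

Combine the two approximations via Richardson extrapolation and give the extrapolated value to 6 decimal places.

0.830954

Leading term ∝ h^4; use weight 16 = 2^4.
Numerator 16·A(h/2) − A(h) = 16·0.8311463717 − 0.8340347794 = 12.4643071678
Denominator 16 − 1 = 15.
(16·0.8311463717 − 0.8340347794)/(16 − 1) = 0.8309538112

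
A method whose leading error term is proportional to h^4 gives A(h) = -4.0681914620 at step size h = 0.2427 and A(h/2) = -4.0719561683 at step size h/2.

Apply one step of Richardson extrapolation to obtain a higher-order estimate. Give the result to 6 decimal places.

r = 4: numerator weight 16, denominator 15.
16×(-4.0719561683) = -65.1512986928; subtract (-4.0681914620) → -61.0831072308
Divide by 2^4 − 1 = 15.
R = (-61.0831072308)/15 = -4.0722071487

-4.072207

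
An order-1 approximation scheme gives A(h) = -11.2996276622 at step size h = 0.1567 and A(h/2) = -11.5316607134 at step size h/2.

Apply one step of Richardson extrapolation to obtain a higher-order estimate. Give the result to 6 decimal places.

-11.763694

Leading term ∝ h^1; use weight 2 = 2^1.
A(h/2) − A(h) = -11.5316607134 − (-11.2996276622) = -0.2320330512
Correction (A(h/2) − A(h))/(2 − 1) = (-0.2320330512)/1 = -0.2320330512
R = -11.5316607134 − 0.2320330512 = -11.7636937646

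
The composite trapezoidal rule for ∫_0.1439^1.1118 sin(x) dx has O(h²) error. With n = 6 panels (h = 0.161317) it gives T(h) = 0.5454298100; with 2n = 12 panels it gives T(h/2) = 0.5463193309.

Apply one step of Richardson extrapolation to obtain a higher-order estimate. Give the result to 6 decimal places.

0.546616

Method order is 2; weight 2^2 = 4.
Top: 4(0.5463193309) − (0.5454298100) = 1.6398475136
Divide by 2^2 − 1 = 3.
1.6398475136 ÷ 3 = 0.5466158379
Shift from A(h/2): +0.0002965070.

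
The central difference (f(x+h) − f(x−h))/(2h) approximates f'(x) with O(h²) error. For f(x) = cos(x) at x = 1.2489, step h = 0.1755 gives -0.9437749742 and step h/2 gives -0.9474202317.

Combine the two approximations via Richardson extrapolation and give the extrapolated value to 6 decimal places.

Error is O(h^2); halving h shrinks it by 2^2 = 4.
A(h/2) − A(h) = -0.9474202317 − (-0.9437749742) = -0.0036452575
Divide by 2^2 − 1 = 3: (-0.0036452575)/3 = -0.0012150858
R = A(h/2) + (A(h/2) − A(h))/3 = -0.9474202317 − 0.0012150858 = -0.9486353175
Correction |R − A(h/2)| = 1.215e-03; gap |A(h/2) − A(h)| = 3.645e-03.

-0.948635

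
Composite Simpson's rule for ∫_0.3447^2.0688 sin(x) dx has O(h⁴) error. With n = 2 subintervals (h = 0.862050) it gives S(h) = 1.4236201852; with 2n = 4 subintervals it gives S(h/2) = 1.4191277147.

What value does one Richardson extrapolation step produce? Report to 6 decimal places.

1.418828

r = 4, so 2^r = 16.
16*1.4191277147 = 22.7060434352; 22.7060434352 − 1.4236201852 = 21.2824232500
Denominator 16 − 1 = 15.
R = 21.2824232500/15 = 1.4188282167
Gap between inputs: 4.492e-03; correction applied: −0.0002994980.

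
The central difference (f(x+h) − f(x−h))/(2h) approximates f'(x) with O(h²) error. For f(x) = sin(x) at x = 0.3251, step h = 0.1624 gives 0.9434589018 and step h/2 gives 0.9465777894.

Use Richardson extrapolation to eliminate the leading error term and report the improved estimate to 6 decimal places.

Method order is 2; weight 2^2 = 4.
Difference of the inputs: 0.9465777894 − 0.9434589018 = 0.0031188876
Divide by 2^2 − 1 = 3: 0.0031188876/3 = 0.0010396292
R = 0.9465777894 + 0.0010396292 = 0.9476174186

0.947617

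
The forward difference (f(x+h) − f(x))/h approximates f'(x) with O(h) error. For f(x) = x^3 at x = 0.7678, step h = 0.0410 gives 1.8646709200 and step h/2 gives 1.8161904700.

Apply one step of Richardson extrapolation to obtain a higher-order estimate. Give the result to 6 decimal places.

The method has order 1: 2^1 = 2.
Top: 2(1.8161904700) − (1.8646709200) = 1.7677100200
Denominator 2 − 1 = 1.
So the Richardson estimate is 1.7677100200.

1.767710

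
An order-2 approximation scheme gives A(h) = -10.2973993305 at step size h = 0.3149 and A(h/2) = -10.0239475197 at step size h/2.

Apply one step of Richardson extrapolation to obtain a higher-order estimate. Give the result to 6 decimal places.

r = 2: numerator weight 4, denominator 3.
Weighted: (-40.0957900788) − (-10.2973993305) = -29.7983907483
R = (-29.7983907483)/3 = -9.9327969161
Gap between inputs: 2.735e-01; correction applied: +0.0911506036.

-9.932797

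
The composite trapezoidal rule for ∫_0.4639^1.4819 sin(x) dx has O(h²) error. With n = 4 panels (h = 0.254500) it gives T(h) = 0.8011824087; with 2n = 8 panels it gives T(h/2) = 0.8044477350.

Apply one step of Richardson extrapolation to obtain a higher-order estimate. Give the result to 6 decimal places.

0.805536

Leading term ∝ h^2; use weight 4 = 2^2.
2^2×A(h/2) = 3.2177909400; minus A(h) gives 2.4166085313.
Extrapolated: 2.4166085313 / 3 = 0.8055361771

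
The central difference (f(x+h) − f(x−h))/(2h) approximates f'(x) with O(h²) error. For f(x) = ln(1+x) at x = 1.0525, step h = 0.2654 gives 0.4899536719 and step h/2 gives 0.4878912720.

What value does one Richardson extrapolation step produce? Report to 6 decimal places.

0.487204

r = 2: numerator weight 4, denominator 3.
Weighted: 1.9515650880 − 0.4899536719 = 1.4616114161
Divide by 2^2 − 1 = 3.
Result: 0.4872038054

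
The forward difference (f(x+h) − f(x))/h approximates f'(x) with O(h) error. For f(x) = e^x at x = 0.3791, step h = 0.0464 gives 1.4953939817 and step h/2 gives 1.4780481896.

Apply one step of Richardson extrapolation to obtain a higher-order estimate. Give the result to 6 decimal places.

Error is O(h^1); halving h shrinks it by 2^1 = 2.
2×1.4780481896 − 1.4953939817 = 1.4607023975
Denominator 2 − 1 = 1.
1.4607023975 ÷ 1 = 1.4607023975

1.460702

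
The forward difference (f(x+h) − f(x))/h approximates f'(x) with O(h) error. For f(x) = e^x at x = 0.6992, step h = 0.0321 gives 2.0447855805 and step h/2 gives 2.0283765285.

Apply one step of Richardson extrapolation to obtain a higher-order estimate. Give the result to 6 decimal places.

2.011967

With r = 1 the leading error scales as h^1, so the weight is 2^1 = 2.
2×2.0283765285 − 2.0447855805 = 2.0119674765
Divide by 2^1 − 1 = 1.
So the Richardson estimate is 2.0119674765.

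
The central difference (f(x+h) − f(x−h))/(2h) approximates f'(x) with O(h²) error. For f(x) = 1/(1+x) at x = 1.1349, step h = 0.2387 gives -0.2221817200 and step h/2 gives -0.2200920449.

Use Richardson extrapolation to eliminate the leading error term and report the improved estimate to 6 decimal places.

-0.219395

r = 2: numerator weight 4, denominator 3.
A(h/2) − A(h) = -0.2200920449 − (-0.2221817200) = 0.0020896751
Correction (A(h/2) − A(h))/(4 − 1) = 0.0020896751/3 = 0.0006965584
R = A(h/2) + (A(h/2) − A(h))/3 = -0.2200920449 + 0.0006965584 = -0.2193954865
Correction |R − A(h/2)| = 6.966e-04; gap |A(h/2) − A(h)| = 2.090e-03.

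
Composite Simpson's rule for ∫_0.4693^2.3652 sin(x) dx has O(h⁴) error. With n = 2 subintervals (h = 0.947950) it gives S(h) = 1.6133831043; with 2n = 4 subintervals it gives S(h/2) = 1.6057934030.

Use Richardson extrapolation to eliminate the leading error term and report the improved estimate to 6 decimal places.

1.605287

r = 4, so 2^r = 16.
Top: 16(1.6057934030) − (1.6133831043) = 24.0793113437
Extrapolated: 24.0793113437 / 15 = 1.6052874229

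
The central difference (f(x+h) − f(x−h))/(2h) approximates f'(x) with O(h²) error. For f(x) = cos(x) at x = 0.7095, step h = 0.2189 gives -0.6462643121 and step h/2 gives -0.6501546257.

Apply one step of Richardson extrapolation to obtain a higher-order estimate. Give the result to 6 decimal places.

-0.651451

r = 2: numerator weight 4, denominator 3.
Weighted: (-2.6006185028) − (-0.6462643121) = -1.9543541907
Denominator 4 − 1 = 3.
Result: -0.6514513969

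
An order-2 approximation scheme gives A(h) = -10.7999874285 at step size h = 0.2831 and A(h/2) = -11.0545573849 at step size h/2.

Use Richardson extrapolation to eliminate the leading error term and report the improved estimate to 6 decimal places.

With r = 2 the leading error scales as h^2, so the weight is 2^2 = 4.
2^2·A(h/2) = -44.2182295396; minus A(h) gives -33.4182421111.
Extrapolated: (-33.4182421111) / 3 = -11.1394140370

-11.139414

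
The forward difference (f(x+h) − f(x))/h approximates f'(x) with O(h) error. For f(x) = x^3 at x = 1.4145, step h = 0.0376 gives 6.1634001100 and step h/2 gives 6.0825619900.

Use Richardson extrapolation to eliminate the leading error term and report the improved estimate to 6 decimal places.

6.001724

r = 1, so 2^r = 2.
Difference of the inputs: 6.0825619900 − 6.1634001100 = -0.0808381200
Correction (A(h/2) − A(h))/(2 − 1) = (-0.0808381200)/1 = -0.0808381200
R = 6.0825619900 − 0.0808381200 = 6.0017238700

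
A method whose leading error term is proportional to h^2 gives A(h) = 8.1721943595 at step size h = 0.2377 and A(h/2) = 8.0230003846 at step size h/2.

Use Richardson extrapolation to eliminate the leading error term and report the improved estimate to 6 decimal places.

Order 2 gives 2^r = 4 and 2^r − 1 = 3.
4×8.0230003846 − 8.1721943595 = 23.9198071789
Extrapolated: 23.9198071789 / 3 = 7.9732690596
Shift from A(h/2): −0.0497313250.

7.973269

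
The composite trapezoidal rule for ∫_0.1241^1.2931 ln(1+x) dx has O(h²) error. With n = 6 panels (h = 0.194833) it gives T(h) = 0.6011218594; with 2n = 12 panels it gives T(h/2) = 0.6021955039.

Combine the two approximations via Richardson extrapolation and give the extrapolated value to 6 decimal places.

0.602553

Error is O(h^2); halving h shrinks it by 2^2 = 4.
Weighted: 2.4087820156 − 0.6011218594 = 1.8076601562
(4·0.6021955039 − 0.6011218594)/(4 − 1) = 0.6025533854
Gap between inputs: 1.074e-03; correction applied: +0.0003578815.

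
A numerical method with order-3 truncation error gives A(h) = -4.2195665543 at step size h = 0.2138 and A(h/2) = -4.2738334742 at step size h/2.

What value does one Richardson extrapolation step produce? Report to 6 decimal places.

Error is O(h^3); halving h shrinks it by 2^3 = 8.
Weighted: (-34.1906677936) − (-4.2195665543) = -29.9711012393
Divide by 2^3 − 1 = 7.
Result: -4.2815858913
Gap between inputs: 5.427e-02; correction applied: −0.0077524171.

-4.281586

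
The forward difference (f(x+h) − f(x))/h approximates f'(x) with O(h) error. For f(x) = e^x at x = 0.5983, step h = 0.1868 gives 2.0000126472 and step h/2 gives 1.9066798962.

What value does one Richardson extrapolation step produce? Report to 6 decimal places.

Leading term ∝ h^1; use weight 2 = 2^1.
2^1×A(h/2) = 3.8133597924; minus A(h) gives 1.8133471452.
Extrapolated: 1.8133471452 / 1 = 1.8133471452
Gap between inputs: 9.333e-02; correction applied: −0.0933327510.

1.813347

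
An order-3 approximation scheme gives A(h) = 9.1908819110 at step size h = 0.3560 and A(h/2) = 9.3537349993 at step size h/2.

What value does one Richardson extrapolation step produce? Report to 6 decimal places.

9.377000

Leading term ∝ h^3; use weight 8 = 2^3.
8×9.3537349993 = 74.8298799944; subtract 9.1908819110 → 65.6389980834
Denominator 8 − 1 = 7.
Result: 9.3769997262
Shift from A(h/2): +0.0232647269.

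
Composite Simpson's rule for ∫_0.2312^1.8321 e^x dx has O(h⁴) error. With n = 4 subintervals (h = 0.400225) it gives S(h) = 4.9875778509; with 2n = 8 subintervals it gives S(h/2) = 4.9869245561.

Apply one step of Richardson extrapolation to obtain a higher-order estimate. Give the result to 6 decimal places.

4.986881

Method order is 4; weight 2^4 = 16.
16×4.9869245561 = 79.7907928976; subtract 4.9875778509 → 74.8032150467
Extrapolated: 74.8032150467 / 15 = 4.9868810031
Shift from A(h/2): −0.0000435530.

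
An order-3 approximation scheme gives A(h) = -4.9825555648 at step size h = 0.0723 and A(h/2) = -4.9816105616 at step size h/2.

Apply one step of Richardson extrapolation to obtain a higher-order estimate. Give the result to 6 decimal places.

-4.981476

Order 3 gives 2^r = 8 and 2^r − 1 = 7.
Top: 8(-4.9816105616) − (-4.9825555648) = -34.8703289280
Divide by 2^3 − 1 = 7.
So the Richardson estimate is -4.9814755611.
Correction |R − A(h/2)| = 1.350e-04; gap |A(h/2) − A(h)| = 9.450e-04.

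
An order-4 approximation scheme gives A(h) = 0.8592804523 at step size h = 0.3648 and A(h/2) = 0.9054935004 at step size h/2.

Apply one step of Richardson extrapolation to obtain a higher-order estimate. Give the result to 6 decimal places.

r = 4: numerator weight 16, denominator 15.
16·0.9054935004 = 14.4878960064; subtract 0.8592804523 → 13.6286155541
13.6286155541 ÷ 15 = 0.9085743703
Correction |R − A(h/2)| = 3.081e-03; gap |A(h/2) − A(h)| = 4.621e-02.

0.908574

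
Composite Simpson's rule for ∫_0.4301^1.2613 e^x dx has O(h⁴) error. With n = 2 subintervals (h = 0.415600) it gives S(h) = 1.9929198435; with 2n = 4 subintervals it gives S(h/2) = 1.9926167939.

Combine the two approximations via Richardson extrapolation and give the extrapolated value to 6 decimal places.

1.992597

Order 4 gives 2^r = 16 and 2^r − 1 = 15.
16*1.9926167939 = 31.8818687024; 31.8818687024 − 1.9929198435 = 29.8889488589
Denominator 16 − 1 = 15.
R = 29.8889488589/15 = 1.9925965906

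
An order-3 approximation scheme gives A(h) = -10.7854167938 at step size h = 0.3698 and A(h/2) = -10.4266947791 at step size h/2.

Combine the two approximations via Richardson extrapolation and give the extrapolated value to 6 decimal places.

-10.375449

Method order is 3; weight 2^3 = 8.
2^3 × A(h/2) = -83.4135582328; minus A(h) gives -72.6281414390.
(8 × (-10.4266947791) − (-10.7854167938))/(8 − 1) = -10.3754487770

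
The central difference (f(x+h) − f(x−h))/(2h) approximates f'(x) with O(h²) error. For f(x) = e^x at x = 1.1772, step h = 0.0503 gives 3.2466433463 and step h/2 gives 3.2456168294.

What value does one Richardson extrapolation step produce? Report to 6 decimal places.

Leading term ∝ h^2; use weight 4 = 2^2.
Difference of the inputs: 3.2456168294 − 3.2466433463 = -0.0010265169
Correction (A(h/2) − A(h))/(4 − 1) = (-0.0010265169)/3 = -0.0003421723
R = 3.2456168294 − 0.0003421723 = 3.2452746571

3.245275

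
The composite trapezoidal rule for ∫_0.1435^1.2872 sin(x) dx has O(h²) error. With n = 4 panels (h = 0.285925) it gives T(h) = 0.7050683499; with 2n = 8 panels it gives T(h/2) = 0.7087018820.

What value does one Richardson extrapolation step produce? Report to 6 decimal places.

r = 2: numerator weight 4, denominator 3.
4·0.7087018820 = 2.8348075280; subtract 0.7050683499 → 2.1297391781
(4·0.7087018820 − 0.7050683499)/(4 − 1) = 0.7099130594

0.709913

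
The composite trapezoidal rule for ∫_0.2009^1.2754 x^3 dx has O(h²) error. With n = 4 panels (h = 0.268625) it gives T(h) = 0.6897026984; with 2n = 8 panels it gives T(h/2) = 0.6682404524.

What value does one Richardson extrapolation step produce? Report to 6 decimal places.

Error is O(h^2); halving h shrinks it by 2^2 = 4.
Weighted: 2.6729618096 − 0.6897026984 = 1.9832591112
Divide by 2^2 − 1 = 3.
So the Richardson estimate is 0.6610863704.

0.661086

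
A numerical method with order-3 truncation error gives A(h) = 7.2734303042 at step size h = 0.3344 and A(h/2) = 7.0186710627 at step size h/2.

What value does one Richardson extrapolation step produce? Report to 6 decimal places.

With r = 3 the leading error scales as h^3, so the weight is 2^3 = 8.
8×7.0186710627 = 56.1493685016; 56.1493685016 − 7.2734303042 = 48.8759381974
Extrapolated: 48.8759381974 / 7 = 6.9822768853
Gap between inputs: 2.548e-01; correction applied: −0.0363941774.

6.982277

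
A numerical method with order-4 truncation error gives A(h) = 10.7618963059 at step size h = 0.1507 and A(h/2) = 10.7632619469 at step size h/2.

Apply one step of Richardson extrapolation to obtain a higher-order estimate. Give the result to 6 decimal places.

10.763353

r = 4: numerator weight 16, denominator 15.
16·10.7632619469 = 172.2121911504; subtract 10.7618963059 → 161.4502948445
161.4502948445 ÷ 15 = 10.7633529896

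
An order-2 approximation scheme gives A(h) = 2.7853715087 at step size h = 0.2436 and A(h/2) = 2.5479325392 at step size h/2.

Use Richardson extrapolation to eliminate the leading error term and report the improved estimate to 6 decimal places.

2.468786

Error is O(h^2); halving h shrinks it by 2^2 = 4.
4*2.5479325392 = 10.1917301568; subtract 2.7853715087 → 7.4063586481
7.4063586481 ÷ 3 = 2.4687862160
Gap between inputs: 2.374e-01; correction applied: −0.0791463232.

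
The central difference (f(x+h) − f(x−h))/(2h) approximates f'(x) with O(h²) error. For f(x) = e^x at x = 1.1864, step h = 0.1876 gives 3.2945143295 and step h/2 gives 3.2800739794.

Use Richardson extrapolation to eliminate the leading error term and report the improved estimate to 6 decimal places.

The method has order 2: 2^2 = 4.
Top: 4(3.2800739794) − (3.2945143295) = 9.8257815881
(4 × 3.2800739794 − 3.2945143295)/(4 − 1) = 3.2752605294

3.275261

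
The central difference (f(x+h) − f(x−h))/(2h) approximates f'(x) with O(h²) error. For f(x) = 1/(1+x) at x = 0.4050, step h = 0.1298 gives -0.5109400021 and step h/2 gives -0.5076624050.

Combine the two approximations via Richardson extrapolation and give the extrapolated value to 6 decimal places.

Error is O(h^2); halving h shrinks it by 2^2 = 4.
4·(-0.5076624050) = -2.0306496200; subtract (-0.5109400021) → -1.5197096179
Denominator 4 − 1 = 3.
(4·(-0.5076624050) − (-0.5109400021))/(4 − 1) = -0.5065698726

-0.506570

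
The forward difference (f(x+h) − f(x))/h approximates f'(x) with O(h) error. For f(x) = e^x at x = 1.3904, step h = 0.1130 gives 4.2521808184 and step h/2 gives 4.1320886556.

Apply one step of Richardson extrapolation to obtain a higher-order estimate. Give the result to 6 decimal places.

Error is O(h^1); halving h shrinks it by 2^1 = 2.
2×4.1320886556 = 8.2641773112; subtract 4.2521808184 → 4.0119964928
Divide by 2^1 − 1 = 1.
(2×4.1320886556 − 4.2521808184)/(2 − 1) = 4.0119964928
Shift from A(h/2): −0.1200921628.

4.011996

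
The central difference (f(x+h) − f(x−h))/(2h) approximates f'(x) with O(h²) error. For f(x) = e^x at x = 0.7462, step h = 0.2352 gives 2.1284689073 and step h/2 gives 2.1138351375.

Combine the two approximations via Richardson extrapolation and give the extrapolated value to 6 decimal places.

The method has order 2: 2^2 = 4.
Top: 4(2.1138351375) − (2.1284689073) = 6.3268716427
6.3268716427 ÷ 3 = 2.1089572142

2.108957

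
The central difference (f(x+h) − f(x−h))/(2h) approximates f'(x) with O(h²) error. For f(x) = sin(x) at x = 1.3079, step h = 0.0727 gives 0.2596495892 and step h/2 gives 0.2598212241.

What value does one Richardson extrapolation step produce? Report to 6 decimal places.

0.259878

Error is O(h^2); halving h shrinks it by 2^2 = 4.
4×0.2598212241 − 0.2596495892 = 0.7796353072
Divide by 2^2 − 1 = 3.
R = 0.7796353072/3 = 0.2598784357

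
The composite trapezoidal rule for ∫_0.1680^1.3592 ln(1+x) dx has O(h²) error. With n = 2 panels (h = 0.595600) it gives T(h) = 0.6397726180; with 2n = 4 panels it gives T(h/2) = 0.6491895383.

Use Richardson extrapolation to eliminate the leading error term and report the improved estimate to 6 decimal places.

0.652329

Leading term ∝ h^2; use weight 4 = 2^2.
Top: 4(0.6491895383) − (0.6397726180) = 1.9569855352
1.9569855352 ÷ 3 = 0.6523285117
Gap between inputs: 9.417e-03; correction applied: +0.0031389734.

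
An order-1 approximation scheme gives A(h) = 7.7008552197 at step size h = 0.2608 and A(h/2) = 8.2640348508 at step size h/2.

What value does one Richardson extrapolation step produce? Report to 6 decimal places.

r = 1: numerator weight 2, denominator 1.
2^1*A(h/2) = 16.5280697016; minus A(h) gives 8.8272144819.
Divide by 2^1 − 1 = 1.
R = 8.8272144819/1 = 8.8272144819

8.827214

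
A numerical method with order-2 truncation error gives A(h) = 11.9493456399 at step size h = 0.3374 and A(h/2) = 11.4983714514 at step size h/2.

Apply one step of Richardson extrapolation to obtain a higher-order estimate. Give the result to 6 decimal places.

Leading term ∝ h^2; use weight 4 = 2^2.
4×11.4983714514 = 45.9934858056; 45.9934858056 − 11.9493456399 = 34.0441401657
34.0441401657 ÷ 3 = 11.3480467219

11.348047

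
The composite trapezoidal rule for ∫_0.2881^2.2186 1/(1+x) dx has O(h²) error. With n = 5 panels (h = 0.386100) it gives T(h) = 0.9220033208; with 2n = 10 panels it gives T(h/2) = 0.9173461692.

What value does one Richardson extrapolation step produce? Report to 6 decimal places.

The method has order 2: 2^2 = 4.
4*0.9173461692 = 3.6693846768; subtract 0.9220033208 → 2.7473813560
(4*0.9173461692 − 0.9220033208)/(4 − 1) = 0.9157937853

0.915794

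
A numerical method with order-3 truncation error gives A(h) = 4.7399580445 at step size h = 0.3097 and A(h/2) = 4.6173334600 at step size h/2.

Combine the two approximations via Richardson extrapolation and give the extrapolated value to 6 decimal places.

4.599816

r = 3: numerator weight 8, denominator 7.
Numerator 8*A(h/2) − A(h) = 8*4.6173334600 − 4.7399580445 = 32.1987096355
Denominator 8 − 1 = 7.
So the Richardson estimate is 4.5998156622.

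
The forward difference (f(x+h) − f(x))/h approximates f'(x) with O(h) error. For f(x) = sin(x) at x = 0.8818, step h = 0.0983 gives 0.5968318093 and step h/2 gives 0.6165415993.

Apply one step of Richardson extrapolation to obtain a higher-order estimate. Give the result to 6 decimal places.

Method order is 1; weight 2^1 = 2.
Top: 2(0.6165415993) − (0.5968318093) = 0.6362513893
(2*0.6165415993 − 0.5968318093)/(2 − 1) = 0.6362513893
Gap between inputs: 1.971e-02; correction applied: +0.0197097900.

0.636251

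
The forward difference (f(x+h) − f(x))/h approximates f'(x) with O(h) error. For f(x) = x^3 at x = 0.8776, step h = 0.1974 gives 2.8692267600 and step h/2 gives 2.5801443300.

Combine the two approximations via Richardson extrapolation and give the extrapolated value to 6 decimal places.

r = 1, so 2^r = 2.
2*2.5801443300 = 5.1602886600; 5.1602886600 − 2.8692267600 = 2.2910619000
2.2910619000 ÷ 1 = 2.2910619000
Shift from A(h/2): −0.2890824300.

2.291062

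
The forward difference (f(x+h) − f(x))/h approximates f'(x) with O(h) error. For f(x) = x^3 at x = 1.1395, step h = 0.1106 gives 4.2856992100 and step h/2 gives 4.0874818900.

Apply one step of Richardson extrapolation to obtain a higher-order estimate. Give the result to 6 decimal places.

3.889265

r = 1, so 2^r = 2.
2 × 4.0874818900 = 8.1749637800; 8.1749637800 − 4.2856992100 = 3.8892645700
R = 3.8892645700/1 = 3.8892645700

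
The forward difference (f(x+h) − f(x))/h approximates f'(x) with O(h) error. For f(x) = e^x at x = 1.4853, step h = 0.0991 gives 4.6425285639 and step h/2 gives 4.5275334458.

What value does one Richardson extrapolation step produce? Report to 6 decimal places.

Method order is 1; weight 2^1 = 2.
Weighted: 9.0550668916 − 4.6425285639 = 4.4125383277
(2*4.5275334458 − 4.6425285639)/(2 − 1) = 4.4125383277

4.412538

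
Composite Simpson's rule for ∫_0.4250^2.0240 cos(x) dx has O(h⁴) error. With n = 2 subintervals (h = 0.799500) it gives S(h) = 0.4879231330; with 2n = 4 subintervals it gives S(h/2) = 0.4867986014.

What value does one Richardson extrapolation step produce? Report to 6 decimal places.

r = 4: numerator weight 16, denominator 15.
Numerator 16×A(h/2) − A(h) = 16×0.4867986014 − 0.4879231330 = 7.3008544894
(16×0.4867986014 − 0.4879231330)/(16 − 1) = 0.4867236326

0.486724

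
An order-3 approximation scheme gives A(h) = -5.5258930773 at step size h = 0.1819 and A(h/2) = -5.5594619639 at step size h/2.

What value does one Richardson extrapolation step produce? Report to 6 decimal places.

-5.564258

Order 3 gives 2^r = 8 and 2^r − 1 = 7.
Numerator 8×A(h/2) − A(h) = 8×(-5.5594619639) − (-5.5258930773) = -38.9498026339
Divide by 2^3 − 1 = 7.
So the Richardson estimate is -5.5642575191.
Shift from A(h/2): −0.0047955552.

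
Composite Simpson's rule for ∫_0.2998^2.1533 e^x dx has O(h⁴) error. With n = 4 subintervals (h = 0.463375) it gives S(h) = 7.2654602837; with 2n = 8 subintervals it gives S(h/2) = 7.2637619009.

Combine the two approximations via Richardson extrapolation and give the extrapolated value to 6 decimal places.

7.263649

r = 4, so 2^r = 16.
16·7.2637619009 − 7.2654602837 = 108.9547301307
Denominator 16 − 1 = 15.
So the Richardson estimate is 7.2636486754.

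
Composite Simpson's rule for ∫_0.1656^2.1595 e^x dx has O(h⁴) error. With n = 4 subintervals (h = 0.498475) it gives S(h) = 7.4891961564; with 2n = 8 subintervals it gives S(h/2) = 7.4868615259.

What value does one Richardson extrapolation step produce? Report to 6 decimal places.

Method order is 4; weight 2^4 = 16.
Numerator 16 × A(h/2) − A(h) = 16 × 7.4868615259 − 7.4891961564 = 112.3005882580
(16 × 7.4868615259 − 7.4891961564)/(16 − 1) = 7.4867058839
Gap between inputs: 2.335e-03; correction applied: −0.0001556420.

7.486706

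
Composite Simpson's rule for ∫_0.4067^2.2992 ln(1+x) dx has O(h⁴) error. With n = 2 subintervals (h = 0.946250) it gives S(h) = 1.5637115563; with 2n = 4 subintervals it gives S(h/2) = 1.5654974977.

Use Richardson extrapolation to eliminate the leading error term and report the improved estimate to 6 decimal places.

The method has order 4: 2^4 = 16.
16×1.5654974977 = 25.0479599632; 25.0479599632 − 1.5637115563 = 23.4842484069
R = 23.4842484069/15 = 1.5656165605
Gap between inputs: 1.786e-03; correction applied: +0.0001190628.

1.565617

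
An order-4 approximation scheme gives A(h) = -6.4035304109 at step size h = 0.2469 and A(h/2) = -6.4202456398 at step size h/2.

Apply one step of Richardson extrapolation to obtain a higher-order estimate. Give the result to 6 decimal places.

Order 4 gives 2^r = 16 and 2^r − 1 = 15.
16×(-6.4202456398) − (-6.4035304109) = -96.3203998259
R = (-96.3203998259)/15 = -6.4213599884
Correction |R − A(h/2)| = 1.114e-03; gap |A(h/2) − A(h)| = 1.672e-02.

-6.421360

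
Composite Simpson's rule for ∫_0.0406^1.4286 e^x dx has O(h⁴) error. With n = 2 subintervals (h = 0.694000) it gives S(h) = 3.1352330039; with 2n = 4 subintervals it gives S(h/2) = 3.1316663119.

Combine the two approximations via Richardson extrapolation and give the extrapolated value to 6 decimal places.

Error is O(h^4); halving h shrinks it by 2^4 = 16.
Numerator 16×A(h/2) − A(h) = 16×3.1316663119 − 3.1352330039 = 46.9714279865
46.9714279865 ÷ 15 = 3.1314285324
Correction |R − A(h/2)| = 2.378e-04; gap |A(h/2) − A(h)| = 3.567e-03.

3.131429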